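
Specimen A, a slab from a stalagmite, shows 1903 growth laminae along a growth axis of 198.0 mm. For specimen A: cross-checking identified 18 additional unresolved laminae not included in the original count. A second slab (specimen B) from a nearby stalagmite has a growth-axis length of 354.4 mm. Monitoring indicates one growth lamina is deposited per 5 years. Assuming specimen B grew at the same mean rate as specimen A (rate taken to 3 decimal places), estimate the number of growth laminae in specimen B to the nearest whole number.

Specimen A: true growth lamina count = 1903 + 18 = 1921.
Specimen A: 1921 growth laminae at 5 years each span 1921 × 5 = 9605 years.
A: Mean rate = 198.0 mm / 9605 years ≈ 0.021 mm/yr.
Specimen B: 354.4 mm / 0.021 mm per year = 16876.19 years; at 5 years per growth lamina that is 16876.19 / 5 ≈ 3375 growth laminae.

3375 growth laminae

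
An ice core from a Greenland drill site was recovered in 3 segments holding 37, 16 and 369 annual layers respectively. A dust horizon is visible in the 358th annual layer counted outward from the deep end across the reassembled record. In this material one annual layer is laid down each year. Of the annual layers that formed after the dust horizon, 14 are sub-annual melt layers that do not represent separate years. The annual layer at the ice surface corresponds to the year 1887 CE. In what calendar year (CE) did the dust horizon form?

Total annual layers = 37 + 16 + 369 = 422.
422 − 358 = 64 annual layers lie beyond the dust horizon toward the ice surface.
Removing the 14 false annual layers leaves 64 − 14 = 50 true annual layers beyond the dust horizon.
1887 − 50 = 1837 CE.

1837 CE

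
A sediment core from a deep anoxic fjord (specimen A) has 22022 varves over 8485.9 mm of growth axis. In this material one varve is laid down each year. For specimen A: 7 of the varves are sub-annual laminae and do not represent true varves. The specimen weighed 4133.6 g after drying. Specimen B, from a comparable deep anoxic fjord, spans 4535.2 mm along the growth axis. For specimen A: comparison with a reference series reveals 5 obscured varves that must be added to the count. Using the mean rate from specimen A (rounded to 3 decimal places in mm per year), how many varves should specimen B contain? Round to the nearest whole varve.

11780 varves

Specimen A: after corrections the count is 22022 − 7 + 5 = 22020 varves.
A: 8485.9 mm over 22020 years gives 8485.9 / 22020 ≈ 0.385 mm/year.
B spans 4535.2 / 0.385 = 11779.74 years ≈ 11780 varves.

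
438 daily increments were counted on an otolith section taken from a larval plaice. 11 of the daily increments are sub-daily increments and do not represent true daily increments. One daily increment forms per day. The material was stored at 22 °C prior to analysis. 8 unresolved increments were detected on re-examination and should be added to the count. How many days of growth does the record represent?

True daily increment count = 438 − 11 + 8 = 435.
With a one-to-one daily increment periodicity this is 435 days.

435 d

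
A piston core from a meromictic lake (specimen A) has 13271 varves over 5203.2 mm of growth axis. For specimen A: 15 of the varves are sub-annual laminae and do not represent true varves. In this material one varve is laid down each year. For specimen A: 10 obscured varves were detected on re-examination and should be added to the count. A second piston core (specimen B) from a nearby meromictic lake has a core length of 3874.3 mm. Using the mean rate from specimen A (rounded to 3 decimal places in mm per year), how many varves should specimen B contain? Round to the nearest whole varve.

9883 varves

Specimen A: adjusted count: 13271 − 15 + 10 = 13266 varves.
A: Extension rate ≈ 5203.2 / 13266 = 0.392 mm per year.
For B, 3874.3 / 0.392 = 9883.42 years ≈ 9883 varves.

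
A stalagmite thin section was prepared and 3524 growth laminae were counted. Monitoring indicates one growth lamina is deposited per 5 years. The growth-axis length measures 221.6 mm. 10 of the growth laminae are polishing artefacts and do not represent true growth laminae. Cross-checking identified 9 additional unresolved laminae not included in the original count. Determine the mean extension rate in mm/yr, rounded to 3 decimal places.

0.013 mm/yr

After corrections the count is 3524 − 10 + 9 = 3523 growth laminae.
3523 growth laminae at 5 years each span 3523 × 5 = 17615 years.
221.6 mm over 17615 years gives 221.6 / 17615 ≈ 0.013 mm/yr.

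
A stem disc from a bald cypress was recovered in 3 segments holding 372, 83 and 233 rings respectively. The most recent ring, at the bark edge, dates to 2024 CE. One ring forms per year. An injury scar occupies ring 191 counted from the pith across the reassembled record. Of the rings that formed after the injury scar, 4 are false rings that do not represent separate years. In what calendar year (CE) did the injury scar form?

1531 CE

Total rings = 372 + 83 + 233 = 688.
The injury scar sits at ring 191 from the pith, so 688 − 191 = 497 rings formed after it.
Removing the 4 false rings leaves 497 − 4 = 493 true rings beyond the injury scar.
2024 − 493 = 1531 CE.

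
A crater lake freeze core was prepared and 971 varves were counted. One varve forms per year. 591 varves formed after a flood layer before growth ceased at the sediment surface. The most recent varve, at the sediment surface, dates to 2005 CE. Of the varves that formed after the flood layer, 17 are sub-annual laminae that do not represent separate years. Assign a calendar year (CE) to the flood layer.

591 varves formed after the flood layer.
591 − 17 false = 574 true varves after the flood layer.
2005 − 574 = 1431 CE.

1431 CE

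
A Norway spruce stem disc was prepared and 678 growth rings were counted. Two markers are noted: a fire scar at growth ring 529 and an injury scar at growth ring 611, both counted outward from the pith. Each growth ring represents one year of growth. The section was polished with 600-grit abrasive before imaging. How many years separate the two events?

82 yr

611 − 529 = 82 growth rings lie between the two events.
One growth ring per year makes the interval 82 years.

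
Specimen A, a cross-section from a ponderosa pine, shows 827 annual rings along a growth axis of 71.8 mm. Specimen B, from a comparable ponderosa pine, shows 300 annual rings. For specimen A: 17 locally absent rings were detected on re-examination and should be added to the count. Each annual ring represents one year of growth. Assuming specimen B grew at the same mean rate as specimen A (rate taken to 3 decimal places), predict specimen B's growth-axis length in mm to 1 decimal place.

25.5 mm

Specimen A: after corrections the count is 827 + 17 = 844 annual rings.
A: 71.8 mm over 844 years gives 71.8 / 844 ≈ 0.085 mm per year.
Length of B = 0.085 × 300 = 25.5 mm.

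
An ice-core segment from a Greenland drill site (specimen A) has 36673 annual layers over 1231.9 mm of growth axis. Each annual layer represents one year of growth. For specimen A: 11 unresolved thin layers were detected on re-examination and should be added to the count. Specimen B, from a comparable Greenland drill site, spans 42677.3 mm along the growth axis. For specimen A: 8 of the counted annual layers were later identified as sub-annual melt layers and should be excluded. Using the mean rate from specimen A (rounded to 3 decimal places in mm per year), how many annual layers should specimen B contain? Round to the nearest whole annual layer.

Specimen A: correcting the raw count gives 36673 − 8 + 11 = 36676 true annual layers.
A: Extension rate ≈ 1231.9 / 36676 = 0.034 mm per year.
B spans 42677.3 / 0.034 = 1255214.71 years ≈ 1255215 annual layers.

1255215 annual layers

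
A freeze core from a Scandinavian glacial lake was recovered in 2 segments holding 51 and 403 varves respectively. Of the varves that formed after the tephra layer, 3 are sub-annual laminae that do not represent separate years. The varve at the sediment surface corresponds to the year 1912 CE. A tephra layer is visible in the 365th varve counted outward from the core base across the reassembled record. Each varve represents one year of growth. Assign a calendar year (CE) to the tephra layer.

1826 CE

Total varves = 51 + 403 = 454.
The tephra layer sits at varve 365 from the core base, so 454 − 365 = 89 varves formed after it.
89 − 3 false = 86 true varves after the tephra layer.
The varve at the sediment surface is 1912 CE, so the tephra layer dates to 1912 − 86 = 1826 CE.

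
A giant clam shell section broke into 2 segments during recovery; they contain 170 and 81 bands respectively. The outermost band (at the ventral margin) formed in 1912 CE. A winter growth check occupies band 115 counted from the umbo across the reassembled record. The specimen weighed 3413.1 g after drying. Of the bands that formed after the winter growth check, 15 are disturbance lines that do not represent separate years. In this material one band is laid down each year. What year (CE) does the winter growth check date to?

Total bands = 170 + 81 = 251.
Between band 115 and the ventral margin there are 251 − 115 = 136 bands.
Excluding 15 false bands: 136 − 15 = 121.
The band at the ventral margin is 1912 CE, so the winter growth check dates to 1912 − 121 = 1791 CE.

1791 CE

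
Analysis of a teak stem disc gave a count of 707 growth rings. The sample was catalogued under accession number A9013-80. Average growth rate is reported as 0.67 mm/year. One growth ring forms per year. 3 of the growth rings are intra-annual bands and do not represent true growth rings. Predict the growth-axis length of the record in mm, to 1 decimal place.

After corrections the count is 707 − 3 = 704 growth rings.
704 years at 0.67 mm/year gives 0.67 × 704 = 471.7 mm.

471.7 mm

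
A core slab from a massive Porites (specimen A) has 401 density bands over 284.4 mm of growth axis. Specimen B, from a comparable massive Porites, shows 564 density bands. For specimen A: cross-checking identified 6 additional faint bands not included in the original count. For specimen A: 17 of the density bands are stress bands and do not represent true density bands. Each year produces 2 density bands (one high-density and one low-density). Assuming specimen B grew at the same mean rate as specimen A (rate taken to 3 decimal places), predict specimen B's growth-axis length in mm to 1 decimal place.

Specimen A: adjusted count: 401 − 17 + 6 = 390 density bands.
Specimen A: 390 density bands at 2 per year is 390 / 2 = 195 years.
A: Mean rate = 284.4 mm / 195 years ≈ 1.458 mm/yr.
Specimen B: dividing by 2 density bands per year: 564 / 2 = 282 years. Length of B = 1.458 × 282 = 411.2 mm.

411.2 mm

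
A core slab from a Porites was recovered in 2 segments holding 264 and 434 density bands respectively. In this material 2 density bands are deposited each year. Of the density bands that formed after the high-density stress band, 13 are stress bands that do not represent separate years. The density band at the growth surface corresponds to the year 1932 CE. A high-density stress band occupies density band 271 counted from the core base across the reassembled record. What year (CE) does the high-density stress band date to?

Total density bands = 264 + 434 = 698.
698 − 271 = 427 density bands lie beyond the high-density stress band toward the growth surface.
427 − 13 false = 414 true density bands after the high-density stress band.
With 2 density bands per year, 414 / 2 = 207 years.
The density band at the growth surface is 1932 CE, so the high-density stress band dates to 1932 − 207 = 1725 CE.

1725 CE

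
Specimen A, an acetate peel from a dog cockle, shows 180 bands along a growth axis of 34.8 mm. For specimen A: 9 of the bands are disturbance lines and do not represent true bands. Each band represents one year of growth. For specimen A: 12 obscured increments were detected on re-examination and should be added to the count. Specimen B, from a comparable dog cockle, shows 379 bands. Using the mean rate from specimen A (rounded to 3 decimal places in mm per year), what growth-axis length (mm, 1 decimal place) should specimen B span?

72.0 mm

Specimen A: adjusted count: 180 − 9 + 12 = 183 bands.
A: Mean rate = 34.8 mm / 183 years ≈ 0.190 mm/yr.
B's length ≈ 0.190 × 379 = 72.0 mm.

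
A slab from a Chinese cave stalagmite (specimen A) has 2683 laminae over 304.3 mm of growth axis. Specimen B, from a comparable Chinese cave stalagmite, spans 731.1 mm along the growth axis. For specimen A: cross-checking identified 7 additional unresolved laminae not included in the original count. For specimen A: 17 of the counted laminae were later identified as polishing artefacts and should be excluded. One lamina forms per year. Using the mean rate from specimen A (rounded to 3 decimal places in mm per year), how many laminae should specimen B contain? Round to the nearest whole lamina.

Specimen A: correcting the raw count gives 2683 − 17 + 7 = 2673 true laminae.
A: Extension rate ≈ 304.3 / 2673 = 0.114 mm per year.
Specimen B: 731.1 mm / 0.114 mm per year = 6413.16 years ≈ 6413 laminae.

6413 laminae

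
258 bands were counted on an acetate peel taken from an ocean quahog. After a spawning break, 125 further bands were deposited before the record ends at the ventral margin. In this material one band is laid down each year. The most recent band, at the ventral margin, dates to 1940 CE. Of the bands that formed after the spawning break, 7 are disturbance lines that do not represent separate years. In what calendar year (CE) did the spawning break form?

1822 CE

125 bands post-date the spawning break.
Excluding 7 false bands: 125 − 7 = 118.
The band at the ventral margin is 1940 CE, so the spawning break dates to 1940 − 118 = 1822 CE.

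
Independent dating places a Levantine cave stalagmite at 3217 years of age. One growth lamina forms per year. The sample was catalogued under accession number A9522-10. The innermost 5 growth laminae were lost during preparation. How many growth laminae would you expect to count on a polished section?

Expected growth laminae over 3217 years: 3217.
3217 − 5 missed = 3212 growth laminae expected in the prepared section.

3212 growth laminae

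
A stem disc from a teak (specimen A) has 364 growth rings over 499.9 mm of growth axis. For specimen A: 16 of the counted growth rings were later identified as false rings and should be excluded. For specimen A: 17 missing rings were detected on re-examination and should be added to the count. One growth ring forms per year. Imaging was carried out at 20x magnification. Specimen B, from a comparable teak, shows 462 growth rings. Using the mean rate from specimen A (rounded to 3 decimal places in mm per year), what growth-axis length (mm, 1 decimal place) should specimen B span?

Specimen A: true growth ring count = 364 − 16 + 17 = 365.
A: Extension rate ≈ 499.9 / 365 = 1.370 mm/year.
B's length ≈ 1.370 × 462 = 632.9 mm.

632.9 mm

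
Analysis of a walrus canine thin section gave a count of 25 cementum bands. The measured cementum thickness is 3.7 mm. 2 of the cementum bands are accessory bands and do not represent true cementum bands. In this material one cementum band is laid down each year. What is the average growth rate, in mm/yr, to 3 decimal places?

After corrections the count is 25 − 2 = 23 cementum bands.
3.7 mm over 23 years gives 3.7 / 23 ≈ 0.161 mm/yr.

0.161 mm/yr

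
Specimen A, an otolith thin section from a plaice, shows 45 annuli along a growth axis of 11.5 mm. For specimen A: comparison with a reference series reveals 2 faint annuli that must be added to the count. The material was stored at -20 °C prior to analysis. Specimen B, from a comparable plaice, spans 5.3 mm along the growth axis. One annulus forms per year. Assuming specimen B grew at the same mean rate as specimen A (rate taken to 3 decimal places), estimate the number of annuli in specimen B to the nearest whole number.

Specimen A: correcting the raw count gives 45 + 2 = 47 true annuli.
A: Mean rate = 11.5 mm / 47 years ≈ 0.245 mm/yr.
For B, 5.3 / 0.245 = 21.63 years ≈ 22 annuli.

22 annuli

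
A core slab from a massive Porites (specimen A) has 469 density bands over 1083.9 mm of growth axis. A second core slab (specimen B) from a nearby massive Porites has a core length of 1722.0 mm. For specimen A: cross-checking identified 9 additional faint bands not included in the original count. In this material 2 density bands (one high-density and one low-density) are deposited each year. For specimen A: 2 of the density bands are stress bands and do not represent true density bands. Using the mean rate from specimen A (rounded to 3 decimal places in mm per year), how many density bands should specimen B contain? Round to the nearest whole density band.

756 density bands

Specimen A: correcting the raw count gives 469 − 2 + 9 = 476 true density bands.
Specimen A: 476 density bands at 2 per year is 476 / 2 = 238 years.
A: Extension rate ≈ 1083.9 / 238 = 4.554 mm per year.
B spans 1722.0 / 4.554 = 378.13 years; at 2 density bands per year that is 378.13 × 2 ≈ 756 density bands.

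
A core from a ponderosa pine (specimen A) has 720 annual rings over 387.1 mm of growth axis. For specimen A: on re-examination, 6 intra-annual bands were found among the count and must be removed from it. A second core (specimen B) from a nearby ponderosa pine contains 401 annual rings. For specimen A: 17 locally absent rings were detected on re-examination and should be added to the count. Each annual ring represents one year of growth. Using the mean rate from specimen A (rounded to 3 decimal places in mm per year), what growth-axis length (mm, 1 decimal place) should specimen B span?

212.5 mm

Specimen A: adjusted count: 720 − 6 + 17 = 731 annual rings.
A: Mean rate = 387.1 mm / 731 years ≈ 0.530 mm/yr.
Length of B = 0.530 × 401 = 212.5 mm.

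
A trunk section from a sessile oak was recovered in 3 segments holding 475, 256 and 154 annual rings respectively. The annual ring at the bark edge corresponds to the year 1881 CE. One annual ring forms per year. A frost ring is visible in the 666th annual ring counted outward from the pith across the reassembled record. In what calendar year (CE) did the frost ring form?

1662 CE

Total annual rings = 475 + 256 + 154 = 885.
The frost ring sits at annual ring 666 from the pith, so 885 − 666 = 219 annual rings formed after it.
1881 − 219 = 1662 CE.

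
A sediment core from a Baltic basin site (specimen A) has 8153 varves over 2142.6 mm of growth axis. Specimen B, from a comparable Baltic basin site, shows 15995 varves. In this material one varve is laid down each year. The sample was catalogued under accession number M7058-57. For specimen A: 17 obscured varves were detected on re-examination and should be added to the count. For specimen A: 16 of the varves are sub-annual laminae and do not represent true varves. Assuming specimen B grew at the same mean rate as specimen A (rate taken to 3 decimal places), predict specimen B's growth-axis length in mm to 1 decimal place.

Specimen A: after corrections the count is 8153 − 16 + 17 = 8154 varves.
A: Mean rate = 2142.6 mm / 8154 years ≈ 0.263 mm/yr.
Length of B = 0.263 × 15995 = 4206.7 mm.

4206.7 mm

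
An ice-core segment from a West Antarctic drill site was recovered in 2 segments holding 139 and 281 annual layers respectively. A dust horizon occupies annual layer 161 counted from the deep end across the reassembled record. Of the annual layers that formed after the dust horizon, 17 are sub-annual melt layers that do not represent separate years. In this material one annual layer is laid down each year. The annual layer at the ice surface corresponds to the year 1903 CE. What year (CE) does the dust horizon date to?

Total annual layers = 139 + 281 = 420.
Between annual layer 161 and the ice surface there are 420 − 161 = 259 annual layers.
259 − 17 false = 242 true annual layers after the dust horizon.
The annual layer at the ice surface is 1903 CE, so the dust horizon dates to 1903 − 242 = 1661 CE.

1661 CE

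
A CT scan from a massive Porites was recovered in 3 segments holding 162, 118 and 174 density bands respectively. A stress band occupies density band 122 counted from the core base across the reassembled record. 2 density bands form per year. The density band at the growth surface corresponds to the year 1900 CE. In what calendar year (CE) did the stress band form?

Total density bands = 162 + 118 + 174 = 454.
454 − 122 = 332 density bands lie beyond the stress band toward the growth surface.
332 density bands at 2 per year is 332 / 2 = 166 years.
Counting back 166 years from 1900 CE places the stress band in 1900 − 166 = 1734 CE.

1734 CE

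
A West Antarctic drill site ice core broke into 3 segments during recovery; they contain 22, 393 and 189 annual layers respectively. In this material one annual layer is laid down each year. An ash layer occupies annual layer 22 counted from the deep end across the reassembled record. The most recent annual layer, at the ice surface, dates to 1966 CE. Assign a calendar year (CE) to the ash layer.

Total annual layers = 22 + 393 + 189 = 604.
The ash layer sits at annual layer 22 from the deep end, so 604 − 22 = 582 annual layers formed after it.
The annual layer at the ice surface is 1966 CE, so the ash layer dates to 1966 − 582 = 1384 CE.

1384 CE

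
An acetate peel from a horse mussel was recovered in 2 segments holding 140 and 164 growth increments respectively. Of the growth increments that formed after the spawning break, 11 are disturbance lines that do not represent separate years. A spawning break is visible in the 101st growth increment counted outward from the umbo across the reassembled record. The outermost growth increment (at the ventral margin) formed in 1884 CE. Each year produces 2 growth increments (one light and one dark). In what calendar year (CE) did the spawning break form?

1788 CE

Total growth increments = 140 + 164 = 304.
The spawning break sits at growth increment 101 from the umbo, so 304 − 101 = 203 growth increments formed after it.
Removing the 11 false growth increments leaves 203 − 11 = 192 true growth increments beyond the spawning break.
192 growth increments at 2 per year is 192 / 2 = 96 years.
Counting back 96 years from 1884 CE places the spawning break in 1884 − 96 = 1788 CE.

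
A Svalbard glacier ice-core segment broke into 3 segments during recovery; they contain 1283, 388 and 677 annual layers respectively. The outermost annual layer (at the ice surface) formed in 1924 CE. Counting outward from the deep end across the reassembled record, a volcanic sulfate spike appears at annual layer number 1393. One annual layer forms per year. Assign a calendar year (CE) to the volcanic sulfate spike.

969 CE

Total annual layers = 1283 + 388 + 677 = 2348.
The volcanic sulfate spike sits at annual layer 1393 from the deep end, so 2348 − 1393 = 955 annual layers formed after it.
Counting back 955 years from 1924 CE places the volcanic sulfate spike in 1924 − 955 = 969 CE.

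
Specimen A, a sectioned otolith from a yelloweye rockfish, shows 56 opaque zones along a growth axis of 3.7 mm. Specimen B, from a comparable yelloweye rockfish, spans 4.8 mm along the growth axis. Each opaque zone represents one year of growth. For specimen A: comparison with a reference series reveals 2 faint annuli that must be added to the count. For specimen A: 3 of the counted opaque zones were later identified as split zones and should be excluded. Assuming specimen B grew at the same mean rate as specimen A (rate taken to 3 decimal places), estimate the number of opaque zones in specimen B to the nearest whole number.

Specimen A: after corrections the count is 56 − 3 + 2 = 55 opaque zones.
A: 3.7 mm over 55 years gives 3.7 / 55 ≈ 0.067 mm per year.
For B, 4.8 / 0.067 = 71.64 years ≈ 72 opaque zones.

72 opaque zones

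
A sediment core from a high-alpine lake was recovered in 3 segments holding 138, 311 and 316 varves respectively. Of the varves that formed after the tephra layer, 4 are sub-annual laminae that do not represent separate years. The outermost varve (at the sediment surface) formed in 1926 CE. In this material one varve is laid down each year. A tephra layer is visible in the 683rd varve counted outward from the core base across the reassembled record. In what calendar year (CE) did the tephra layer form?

1848 CE

Total varves = 138 + 311 + 316 = 765.
Between varve 683 and the sediment surface there are 765 − 683 = 82 varves.
Removing the 4 false varves leaves 82 − 4 = 78 true varves beyond the tephra layer.
The varve at the sediment surface is 1926 CE, so the tephra layer dates to 1926 − 78 = 1848 CE.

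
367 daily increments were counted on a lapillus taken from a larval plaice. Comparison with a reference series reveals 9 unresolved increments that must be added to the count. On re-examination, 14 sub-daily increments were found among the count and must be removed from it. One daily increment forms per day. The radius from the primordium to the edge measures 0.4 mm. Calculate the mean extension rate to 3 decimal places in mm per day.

0.001 mm per day

After corrections the count is 367 − 14 + 9 = 362 daily increments.
Extension rate ≈ 0.4 / 362 = 0.001 mm per day.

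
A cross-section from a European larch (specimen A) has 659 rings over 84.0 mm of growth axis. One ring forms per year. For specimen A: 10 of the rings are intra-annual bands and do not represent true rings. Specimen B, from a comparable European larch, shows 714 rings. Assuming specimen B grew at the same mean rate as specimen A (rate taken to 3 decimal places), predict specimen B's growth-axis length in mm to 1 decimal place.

92.1 mm

Specimen A: true ring count = 659 − 10 = 649.
A: Mean rate = 84.0 mm / 649 years ≈ 0.129 mm per year.
For B, 0.129 mm/year × 714 years = 92.1 mm.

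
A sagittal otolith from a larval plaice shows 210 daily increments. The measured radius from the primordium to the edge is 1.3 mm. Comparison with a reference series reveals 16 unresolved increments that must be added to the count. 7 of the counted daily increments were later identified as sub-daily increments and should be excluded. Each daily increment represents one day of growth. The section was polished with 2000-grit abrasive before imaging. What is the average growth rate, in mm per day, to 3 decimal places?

True daily increment count = 210 − 7 + 16 = 219.
Extension rate ≈ 1.3 / 219 = 0.006 mm per day.

0.006 mm per day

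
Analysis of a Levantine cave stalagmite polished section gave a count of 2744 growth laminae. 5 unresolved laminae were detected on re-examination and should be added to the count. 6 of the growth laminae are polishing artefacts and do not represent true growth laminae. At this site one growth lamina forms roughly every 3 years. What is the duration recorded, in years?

8229 yr

Correcting the raw count gives 2744 − 6 + 5 = 2743 true growth laminae.
2743 growth laminae at 3 years each span 2743 × 3 = 8229 years.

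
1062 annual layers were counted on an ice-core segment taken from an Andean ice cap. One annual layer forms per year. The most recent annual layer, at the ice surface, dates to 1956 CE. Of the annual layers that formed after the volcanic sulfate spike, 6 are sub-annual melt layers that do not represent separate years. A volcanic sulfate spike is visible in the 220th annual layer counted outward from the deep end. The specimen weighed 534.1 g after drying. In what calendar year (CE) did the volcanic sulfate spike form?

1062 − 220 = 842 annual layers lie beyond the volcanic sulfate spike toward the ice surface.
Excluding 6 false annual layers: 842 − 6 = 836.
Counting back 836 years from 1956 CE places the volcanic sulfate spike in 1956 − 836 = 1120 CE.

1120 CE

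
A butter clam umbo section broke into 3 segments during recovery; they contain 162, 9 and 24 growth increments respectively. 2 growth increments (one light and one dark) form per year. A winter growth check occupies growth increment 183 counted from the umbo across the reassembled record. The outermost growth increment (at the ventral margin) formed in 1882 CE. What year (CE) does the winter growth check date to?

1876 CE

Total growth increments = 162 + 9 + 24 = 195.
The winter growth check sits at growth increment 183 from the umbo, so 195 − 183 = 12 growth increments formed after it.
With 2 growth increments per year, 12 / 2 = 6 years.
1882 − 6 = 1876 CE.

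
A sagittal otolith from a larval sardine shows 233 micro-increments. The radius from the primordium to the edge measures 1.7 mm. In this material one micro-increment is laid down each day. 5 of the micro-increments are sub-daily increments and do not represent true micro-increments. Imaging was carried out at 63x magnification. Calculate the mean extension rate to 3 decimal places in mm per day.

0.007 mm per day

Correcting the raw count gives 233 − 5 = 228 true micro-increments.
Mean rate = 1.7 mm / 228 days ≈ 0.007 mm per day.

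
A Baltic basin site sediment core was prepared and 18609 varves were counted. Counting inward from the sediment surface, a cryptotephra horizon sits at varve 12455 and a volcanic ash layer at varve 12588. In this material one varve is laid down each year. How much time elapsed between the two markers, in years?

Separation: 12588 − 12455 = 133 varves.
One varve per year makes the interval 133 years.

133 years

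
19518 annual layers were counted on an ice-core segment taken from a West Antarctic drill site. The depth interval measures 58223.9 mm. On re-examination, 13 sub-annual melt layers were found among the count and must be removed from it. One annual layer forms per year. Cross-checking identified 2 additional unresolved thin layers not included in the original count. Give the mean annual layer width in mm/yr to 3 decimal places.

2.985 mm/yr

After corrections the count is 19518 − 13 + 2 = 19507 annual layers.
58223.9 mm over 19507 years gives 58223.9 / 19507 ≈ 2.985 mm/yr.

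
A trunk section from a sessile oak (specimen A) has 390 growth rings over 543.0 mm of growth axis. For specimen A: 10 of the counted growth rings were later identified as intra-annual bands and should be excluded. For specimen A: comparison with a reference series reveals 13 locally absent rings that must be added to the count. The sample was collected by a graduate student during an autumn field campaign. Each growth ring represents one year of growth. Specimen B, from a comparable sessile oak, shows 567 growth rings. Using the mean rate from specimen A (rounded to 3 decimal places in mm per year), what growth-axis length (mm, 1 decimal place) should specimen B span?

Specimen A: true growth ring count = 390 − 10 + 13 = 393.
A: Mean rate = 543.0 mm / 393 years ≈ 1.382 mm/year.
Length of B = 1.382 × 567 = 783.6 mm.

783.6 mm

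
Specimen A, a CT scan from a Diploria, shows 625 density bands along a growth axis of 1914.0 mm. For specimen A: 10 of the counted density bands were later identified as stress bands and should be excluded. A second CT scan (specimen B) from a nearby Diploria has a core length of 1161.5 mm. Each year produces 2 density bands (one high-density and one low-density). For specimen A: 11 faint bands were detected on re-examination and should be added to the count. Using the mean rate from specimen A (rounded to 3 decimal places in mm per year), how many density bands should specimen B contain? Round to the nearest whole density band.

Specimen A: after corrections the count is 625 − 10 + 11 = 626 density bands.
Specimen A: 626 density bands at 2 per year is 626 / 2 = 313 years.
A: Extension rate ≈ 1914.0 / 313 = 6.115 mm/year.
Specimen B: 1161.5 mm / 6.115 mm per year = 189.94 years; at 2 density bands per year that is 189.94 × 2 ≈ 380 density bands.

380 density bands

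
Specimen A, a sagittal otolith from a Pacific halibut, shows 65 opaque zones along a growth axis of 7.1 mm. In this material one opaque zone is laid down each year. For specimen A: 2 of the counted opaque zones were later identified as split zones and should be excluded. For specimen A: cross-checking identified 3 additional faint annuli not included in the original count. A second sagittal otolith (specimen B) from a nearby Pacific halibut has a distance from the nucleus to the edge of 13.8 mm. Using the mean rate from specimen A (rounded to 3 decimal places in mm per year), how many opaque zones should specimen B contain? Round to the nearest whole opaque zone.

128 opaque zones

Specimen A: after corrections the count is 65 − 2 + 3 = 66 opaque zones.
A: 7.1 mm over 66 years gives 7.1 / 66 ≈ 0.108 mm/yr.
B spans 13.8 / 0.108 = 127.78 years ≈ 128 opaque zones.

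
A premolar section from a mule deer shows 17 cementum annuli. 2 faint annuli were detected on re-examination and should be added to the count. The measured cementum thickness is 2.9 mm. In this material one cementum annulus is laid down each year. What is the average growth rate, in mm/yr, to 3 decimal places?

Adjusted count: 17 + 2 = 19 cementum annuli.
Extension rate ≈ 2.9 / 19 = 0.153 mm/yr.

0.153 mm/yr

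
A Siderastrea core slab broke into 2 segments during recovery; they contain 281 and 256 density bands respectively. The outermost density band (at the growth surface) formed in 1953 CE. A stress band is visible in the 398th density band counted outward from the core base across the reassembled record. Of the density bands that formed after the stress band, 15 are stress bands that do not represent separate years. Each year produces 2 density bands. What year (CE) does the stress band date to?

Total density bands = 281 + 256 = 537.
537 − 398 = 139 density bands lie beyond the stress band toward the growth surface.
139 − 15 false = 124 true density bands after the stress band.
124 density bands at 2 per year is 124 / 2 = 62 years.
1953 − 62 = 1891 CE.

1891 CE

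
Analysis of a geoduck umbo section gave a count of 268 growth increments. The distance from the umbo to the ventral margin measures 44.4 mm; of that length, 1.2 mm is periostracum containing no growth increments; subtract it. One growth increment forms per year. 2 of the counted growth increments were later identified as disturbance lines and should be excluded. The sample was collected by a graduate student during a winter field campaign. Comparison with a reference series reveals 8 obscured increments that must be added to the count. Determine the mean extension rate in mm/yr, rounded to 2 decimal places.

Adjusted count: 268 − 2 + 8 = 274 growth increments.
Net length = 44.4 − 1.2 = 43.2 mm.
Extension rate ≈ 43.2 / 274 = 0.16 mm/yr.

0.16 mm/yr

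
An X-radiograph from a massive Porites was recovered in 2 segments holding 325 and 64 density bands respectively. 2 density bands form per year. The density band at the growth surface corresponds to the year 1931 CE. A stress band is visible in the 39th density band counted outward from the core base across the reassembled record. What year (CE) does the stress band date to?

1756 CE

Total density bands = 325 + 64 = 389.
389 − 39 = 350 density bands lie beyond the stress band toward the growth surface.
350 density bands at 2 per year is 350 / 2 = 175 years.
Counting back 175 years from 1931 CE places the stress band in 1931 − 175 = 1756 CE.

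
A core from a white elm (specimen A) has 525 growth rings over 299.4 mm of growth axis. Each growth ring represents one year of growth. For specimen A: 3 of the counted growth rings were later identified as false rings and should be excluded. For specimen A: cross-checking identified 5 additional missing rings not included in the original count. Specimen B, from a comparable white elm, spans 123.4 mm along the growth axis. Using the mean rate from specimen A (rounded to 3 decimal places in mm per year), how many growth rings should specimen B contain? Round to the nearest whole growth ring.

217 growth rings

Specimen A: correcting the raw count gives 525 − 3 + 5 = 527 true growth rings.
A: Extension rate ≈ 299.4 / 527 = 0.568 mm per year.
B spans 123.4 / 0.568 = 217.25 years ≈ 217 growth rings.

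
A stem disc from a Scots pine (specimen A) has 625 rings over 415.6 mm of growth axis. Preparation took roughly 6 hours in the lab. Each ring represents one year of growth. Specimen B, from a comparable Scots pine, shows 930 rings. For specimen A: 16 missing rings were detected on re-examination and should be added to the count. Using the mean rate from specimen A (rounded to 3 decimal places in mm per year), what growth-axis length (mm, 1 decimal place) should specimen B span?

602.6 mm

Specimen A: adjusted count: 625 + 16 = 641 rings.
A: 415.6 mm over 641 years gives 415.6 / 641 ≈ 0.648 mm/year.
Length of B = 0.648 × 930 = 602.6 mm.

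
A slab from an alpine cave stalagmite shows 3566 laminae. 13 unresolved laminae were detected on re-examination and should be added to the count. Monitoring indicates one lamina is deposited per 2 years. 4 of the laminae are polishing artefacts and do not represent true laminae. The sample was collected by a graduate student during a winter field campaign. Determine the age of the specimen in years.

7150 yr

True lamina count = 3566 − 4 + 13 = 3575.
At 2 years per lamina, 3575 × 2 = 7150 years.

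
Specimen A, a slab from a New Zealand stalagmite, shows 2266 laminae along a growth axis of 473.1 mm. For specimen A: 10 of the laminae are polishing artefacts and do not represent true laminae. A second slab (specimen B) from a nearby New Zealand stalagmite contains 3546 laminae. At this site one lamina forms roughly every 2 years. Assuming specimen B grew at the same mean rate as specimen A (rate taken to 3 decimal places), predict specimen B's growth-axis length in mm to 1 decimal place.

744.7 mm

Specimen A: correcting the raw count gives 2266 − 10 = 2256 true laminae.
Specimen A: at 2 years per lamina, 2256 × 2 = 4512 years.
A: 473.1 mm over 4512 years gives 473.1 / 4512 ≈ 0.105 mm per year.
Specimen B: 3546 laminae at 2 years each span 3546 × 2 = 7092 years. Length of B = 0.105 × 7092 = 744.7 mm.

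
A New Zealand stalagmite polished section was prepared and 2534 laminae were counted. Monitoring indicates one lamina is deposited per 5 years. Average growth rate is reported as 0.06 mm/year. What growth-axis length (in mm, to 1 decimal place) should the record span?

At 5 years per lamina, 2534 × 5 = 12670 years.
12670 years at 0.06 mm/year gives 0.06 × 12670 = 760.2 mm.

760.2 mm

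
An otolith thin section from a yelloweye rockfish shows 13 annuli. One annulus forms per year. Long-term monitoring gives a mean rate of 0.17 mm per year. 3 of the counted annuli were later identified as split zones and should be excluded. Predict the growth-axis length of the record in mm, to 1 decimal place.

1.7 mm

Correcting the raw count gives 13 − 3 = 10 true annuli.
Length ≈ 0.17 × 10 = 1.7 mm.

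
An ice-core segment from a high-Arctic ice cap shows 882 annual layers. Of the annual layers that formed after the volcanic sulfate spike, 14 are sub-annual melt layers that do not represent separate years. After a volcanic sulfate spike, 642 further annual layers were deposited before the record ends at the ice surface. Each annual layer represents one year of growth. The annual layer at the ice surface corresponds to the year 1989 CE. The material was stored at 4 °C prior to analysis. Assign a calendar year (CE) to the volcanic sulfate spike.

642 annual layers post-date the volcanic sulfate spike.
642 − 14 false = 628 true annual layers after the volcanic sulfate spike.
The annual layer at the ice surface is 1989 CE, so the volcanic sulfate spike dates to 1989 − 628 = 1361 CE.

1361 CE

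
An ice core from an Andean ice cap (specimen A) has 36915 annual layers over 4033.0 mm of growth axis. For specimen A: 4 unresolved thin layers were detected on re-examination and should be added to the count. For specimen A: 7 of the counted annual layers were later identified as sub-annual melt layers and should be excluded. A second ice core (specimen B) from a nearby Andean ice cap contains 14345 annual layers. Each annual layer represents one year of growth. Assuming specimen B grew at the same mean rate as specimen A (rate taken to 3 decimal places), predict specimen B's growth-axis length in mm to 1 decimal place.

Specimen A: correcting the raw count gives 36915 − 7 + 4 = 36912 true annual layers.
A: Mean rate = 4033.0 mm / 36912 years ≈ 0.109 mm/year.
Length of B = 0.109 × 14345 = 1563.6 mm.

1563.6 mm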